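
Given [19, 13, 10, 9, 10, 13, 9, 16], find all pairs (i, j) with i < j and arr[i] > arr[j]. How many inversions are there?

Finding inversions in [19, 13, 10, 9, 10, 13, 9, 16]:

(0, 1): arr[0]=19 > arr[1]=13
(0, 2): arr[0]=19 > arr[2]=10
(0, 3): arr[0]=19 > arr[3]=9
(0, 4): arr[0]=19 > arr[4]=10
(0, 5): arr[0]=19 > arr[5]=13
(0, 6): arr[0]=19 > arr[6]=9
(0, 7): arr[0]=19 > arr[7]=16
(1, 2): arr[1]=13 > arr[2]=10
(1, 3): arr[1]=13 > arr[3]=9
(1, 4): arr[1]=13 > arr[4]=10
(1, 6): arr[1]=13 > arr[6]=9
(2, 3): arr[2]=10 > arr[3]=9
(2, 6): arr[2]=10 > arr[6]=9
(4, 6): arr[4]=10 > arr[6]=9
(5, 6): arr[5]=13 > arr[6]=9

Total inversions: 15

The array has 15 inversion(s): (0,1), (0,2), (0,3), (0,4), (0,5), (0,6), (0,7), (1,2), (1,3), (1,4), (1,6), (2,3), (2,6), (4,6), (5,6). Each pair (i,j) satisfies i < j and arr[i] > arr[j].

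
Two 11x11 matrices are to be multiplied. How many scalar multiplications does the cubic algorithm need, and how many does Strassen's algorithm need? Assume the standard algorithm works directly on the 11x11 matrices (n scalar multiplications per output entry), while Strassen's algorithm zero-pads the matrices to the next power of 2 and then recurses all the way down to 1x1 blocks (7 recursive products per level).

Matrix multiplication for 11x11 matrices:

Strassen's algorithm requires power-of-2 dimensions. Pad 11x11 to 16x16 (next power of 2).

Standard algorithm: 11^3 = 1331 multiplications
Strassen's algorithm: 7^(log2(16)) = 7^4 = 2401 multiplications
Difference: 1331 - 2401 = -1070 (Strassen uses MORE here due to padding overhead — for small or just-over-power-of-2 n, padding can outweigh the per-level savings)

Standard: 1331 multiplications (11^3). Strassen: 2401 multiplications (7^4, after padding to 16x16). Strassen reduces 8 recursive multiplications to 7 at each level.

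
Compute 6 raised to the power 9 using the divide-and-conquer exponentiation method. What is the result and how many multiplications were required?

Computing 6^9 by squaring (build up from 6^1; each line after the first costs one multiplication):

6^1 = 6
6^2 = (6^1)^2 = 6^2 = 36
6^4 = (6^2)^2 = 36^2 = 1296
6^8 = (6^4)^2 = 1296^2 = 1679616
6^9 = 6 * 6^8 = 6 * 1679616 = 10077696

Result: 10077696
Multiplications needed: 4 (4 lines after 6^1)

6^9 = 10077696. Using exponentiation by squaring, this requires 4 multiplications. The key idea: if the exponent is even, square the half-power; if odd, multiply by the base once.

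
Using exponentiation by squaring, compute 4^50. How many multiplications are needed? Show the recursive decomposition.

Computing 4^50 by squaring (build up from 4^1; each line after the first costs one multiplication):

4^1 = 4
4^2 = (4^1)^2 = 4^2 = 16
4^3 = 4 * 4^2 = 4 * 16 = 64
4^6 = (4^3)^2 = 64^2 = 4096
4^12 = (4^6)^2 = 4096^2 = 16777216
4^24 = (4^12)^2 = 16777216^2 = 281474976710656
4^25 = 4 * 4^24 = 4 * 281474976710656 = 1125899906842624
4^50 = (4^25)^2 = 1125899906842624^2 = 1267650600228229401496703205376

Result: 1267650600228229401496703205376
Multiplications needed: 7 (7 lines after 4^1)

4^50 = 1267650600228229401496703205376. Using exponentiation by squaring, this requires 7 multiplications. The key idea: if the exponent is even, square the half-power; if odd, multiply by the base once.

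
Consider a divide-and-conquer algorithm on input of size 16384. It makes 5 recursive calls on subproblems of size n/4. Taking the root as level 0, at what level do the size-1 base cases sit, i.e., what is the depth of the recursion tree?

For divide and conquer with division factor 4:

Problem sizes at each level:
Level 0: 16384
Level 1: 4096
Level 2: 1024
Level 3: 256
Level 4: 64
Level 5: 16
Level 6: 4
Level 7: 1

The root is level 0 and the size-1 base case is level 7 (the tree spans levels 0 through 7, i.e. 8 levels counting the root), so the depth is the number of divisions: log_4(16384) = 7

The recursion tree depth is log_4(16384) = 7. At each level, the problem size is divided by 4, so it takes 7 divisions to reduce to a base case of size 1. The algorithm makes 5 recursive calls at each level.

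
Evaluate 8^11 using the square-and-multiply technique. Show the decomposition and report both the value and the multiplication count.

Computing 8^11 by squaring (build up from 8^1; each line after the first costs one multiplication):

8^1 = 8
8^2 = (8^1)^2 = 8^2 = 64
8^4 = (8^2)^2 = 64^2 = 4096
8^5 = 8 * 8^4 = 8 * 4096 = 32768
8^10 = (8^5)^2 = 32768^2 = 1073741824
8^11 = 8 * 8^10 = 8 * 1073741824 = 8589934592

Result: 8589934592
Multiplications needed: 5 (5 lines after 8^1)

8^11 = 8589934592. Using exponentiation by squaring, this requires 5 multiplications. The key idea: if the exponent is even, square the half-power; if odd, multiply by the base once.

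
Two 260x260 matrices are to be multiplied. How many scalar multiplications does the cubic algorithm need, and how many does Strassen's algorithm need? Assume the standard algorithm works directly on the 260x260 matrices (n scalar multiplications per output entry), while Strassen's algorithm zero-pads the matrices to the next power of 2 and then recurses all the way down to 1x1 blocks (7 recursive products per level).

Matrix multiplication for 260x260 matrices:

Strassen's algorithm requires power-of-2 dimensions. Pad 260x260 to 512x512 (next power of 2).

Standard algorithm: 260^3 = 17576000 multiplications
Strassen's algorithm: 7^(log2(512)) = 7^9 = 40353607 multiplications
Difference: 17576000 - 40353607 = -22777607 (Strassen uses MORE here due to padding overhead — for small or just-over-power-of-2 n, padding can outweigh the per-level savings)

Standard: 17576000 multiplications (260^3). Strassen: 40353607 multiplications (7^9, after padding to 512x512). Strassen reduces 8 recursive multiplications to 7 at each level.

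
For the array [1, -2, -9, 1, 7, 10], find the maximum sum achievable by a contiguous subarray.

Using Kadane's algorithm on [1, -2, -9, 1, 7, 10]:

Scanning through the array:
Position 1 (value -2): max_ending_here = -1, max_so_far = 1
Position 2 (value -9): max_ending_here = -9, max_so_far = 1
Position 3 (value 1): max_ending_here = 1, max_so_far = 1
Position 4 (value 7): max_ending_here = 8, max_so_far = 8
Position 5 (value 10): max_ending_here = 18, max_so_far = 18

Maximum subarray: [1, 7, 10]
Maximum sum: 18

The maximum subarray is [1, 7, 10] with sum 18. This subarray runs from index 3 to index 5.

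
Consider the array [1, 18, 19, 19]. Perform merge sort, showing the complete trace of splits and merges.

Merge sort trace:

Split: [1, 18, 19, 19] -> [1, 18] and [19, 19]
  Split: [1, 18] -> [1] and [18]
  Merge: [1] + [18] -> [1, 18]
  Split: [19, 19] -> [19] and [19]
  Merge: [19] + [19] -> [19, 19]
Merge: [1, 18] + [19, 19] -> [1, 18, 19, 19]

Final sorted array: [1, 18, 19, 19]

The merge sort proceeds by recursively splitting the array and merging sorted halves.
After all merges, the sorted array is [1, 18, 19, 19].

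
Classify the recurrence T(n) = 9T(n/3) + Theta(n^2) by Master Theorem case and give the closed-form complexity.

Master Theorem for T(n) = 9T(n/3) + O(n^2):

a = 9, b = 3, c = 2
log_b(a) = log_3(9) = 2.0000

Case 2: c = 2 = log_3(9) = 2.0000
T(n) = O(n^2 log n) = O(n^2 log n)

For T(n) = 9T(n/3) + O(n^2): log_3(9) = 2.0000. This is Case 2 of the Master Theorem (c = log_b(a), equal work at all levels), giving O(n^2 log n).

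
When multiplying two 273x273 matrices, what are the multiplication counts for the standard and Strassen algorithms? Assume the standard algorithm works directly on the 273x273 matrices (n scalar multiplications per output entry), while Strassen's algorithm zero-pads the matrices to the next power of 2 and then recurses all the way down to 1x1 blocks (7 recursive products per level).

Matrix multiplication for 273x273 matrices:

Strassen's algorithm requires power-of-2 dimensions. Pad 273x273 to 512x512 (next power of 2).

Standard algorithm: 273^3 = 20346417 multiplications
Strassen's algorithm: 7^(log2(512)) = 7^9 = 40353607 multiplications
Difference: 20346417 - 40353607 = -20007190 (Strassen uses MORE here due to padding overhead — for small or just-over-power-of-2 n, padding can outweigh the per-level savings)

Standard: 20346417 multiplications (273^3). Strassen: 40353607 multiplications (7^9, after padding to 512x512). Strassen reduces 8 recursive multiplications to 7 at each level.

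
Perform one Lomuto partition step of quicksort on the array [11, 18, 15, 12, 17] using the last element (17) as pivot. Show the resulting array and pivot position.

Lomuto partition with pivot = 17:

Initial array: [11, 18, 15, 12, 17]

arr[0]=11 <= 17: swap with position 0, array becomes [11, 18, 15, 12, 17]
arr[1]=18 > 17: no swap
arr[2]=15 <= 17: swap with position 1, array becomes [11, 15, 18, 12, 17]
arr[3]=12 <= 17: swap with position 2, array becomes [11, 15, 12, 18, 17]

Place pivot at position 3: [11, 15, 12, 17, 18]
Pivot position: 3

After partitioning with pivot 17, the array becomes [11, 15, 12, 17, 18]. The pivot is placed at index 3. All elements to the left of the pivot are <= 17, and all elements to the right are > 17.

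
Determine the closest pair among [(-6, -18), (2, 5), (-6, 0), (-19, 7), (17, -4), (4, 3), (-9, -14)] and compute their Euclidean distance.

Computing all pairwise distances among 7 points:

d((-6, -18), (2, 5)) = 24.3516
d((-6, -18), (-6, 0)) = 18.0
d((-6, -18), (-19, 7)) = 28.178
d((-6, -18), (17, -4)) = 26.9258
d((-6, -18), (4, 3)) = 23.2594
d((-6, -18), (-9, -14)) = 5.0
d((2, 5), (-6, 0)) = 9.434
d((2, 5), (-19, 7)) = 21.095
d((2, 5), (17, -4)) = 17.4929
d((2, 5), (4, 3)) = 2.8284 <-- minimum
d((2, 5), (-9, -14)) = 21.9545
d((-6, 0), (-19, 7)) = 14.7648
d((-6, 0), (17, -4)) = 23.3452
d((-6, 0), (4, 3)) = 10.4403
d((-6, 0), (-9, -14)) = 14.3178
d((-19, 7), (17, -4)) = 37.6431
d((-19, 7), (4, 3)) = 23.3452
d((-19, 7), (-9, -14)) = 23.2594
d((17, -4), (4, 3)) = 14.7648
d((17, -4), (-9, -14)) = 27.8568
d((4, 3), (-9, -14)) = 21.4009

Closest pair: (2, 5) and (4, 3) with distance 2.8284

The closest pair is (2, 5) and (4, 3) with Euclidean distance 2.8284. For 7 points, brute-force pairwise comparison is shown above. For large n, the divide-and-conquer algorithm (sort by x, recurse on halves, check the dividing strip) achieves O(n log n).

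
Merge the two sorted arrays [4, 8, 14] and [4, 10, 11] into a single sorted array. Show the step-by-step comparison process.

Merging process:

Compare 4 vs 4: take 4 from left. Merged: [4]
Compare 8 vs 4: take 4 from right. Merged: [4, 4]
Compare 8 vs 10: take 8 from left. Merged: [4, 4, 8]
Compare 14 vs 10: take 10 from right. Merged: [4, 4, 8, 10]
Compare 14 vs 11: take 11 from right. Merged: [4, 4, 8, 10, 11]
Append remaining from left: [14]. Merged: [4, 4, 8, 10, 11, 14]

Final merged array: [4, 4, 8, 10, 11, 14]
Total comparisons: 5

The merged array is [4, 4, 8, 10, 11, 14], requiring 5 comparisons. The merge step runs in O(n) time where n is the total number of elements.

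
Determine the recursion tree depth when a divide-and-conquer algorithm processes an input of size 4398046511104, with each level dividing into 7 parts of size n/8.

For divide and conquer with division factor 8:

Problem sizes at each level:
Level 0: 4398046511104
Level 1: 549755813888
Level 2: 68719476736
Level 3: 8589934592
Level 4: 1073741824
Level 5: 134217728
Level 6: 16777216
Level 7: 2097152
Level 8: 262144
Level 9: 32768
Level 10: 4096
Level 11: 512
Level 12: 64
Level 13: 8
Level 14: 1

The root is level 0 and the size-1 base case is level 14 (the tree spans levels 0 through 14, i.e. 15 levels counting the root), so the depth is the number of divisions: log_8(4398046511104) = 14

The recursion tree depth is log_8(4398046511104) = 14. At each level, the problem size is divided by 8, so it takes 14 divisions to reduce to a base case of size 1. The algorithm makes 7 recursive calls at each level.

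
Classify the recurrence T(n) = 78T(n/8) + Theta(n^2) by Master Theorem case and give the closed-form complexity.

Master Theorem for T(n) = 78T(n/8) + O(n^2):

a = 78, b = 8, c = 2
log_b(a) = log_8(78) = 2.0951

Case 1: c = 2 < log_8(78) = 2.0951
T(n) = O(n^(log_8 78))

For T(n) = 78T(n/8) + O(n^2): log_8(78) = 2.0951. This is Case 1 of the Master Theorem (c < log_b(a), work dominated by leaves), giving O(n^(log_8 78)).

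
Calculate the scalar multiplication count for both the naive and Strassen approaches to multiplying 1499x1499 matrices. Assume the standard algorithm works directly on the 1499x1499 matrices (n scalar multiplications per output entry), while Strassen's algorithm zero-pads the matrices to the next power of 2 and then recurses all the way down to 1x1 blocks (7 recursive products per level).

Matrix multiplication for 1499x1499 matrices:

Strassen's algorithm requires power-of-2 dimensions. Pad 1499x1499 to 2048x2048 (next power of 2).

Standard algorithm: 1499^3 = 3368254499 multiplications
Strassen's algorithm: 7^(log2(2048)) = 7^11 = 1977326743 multiplications
Savings: 3368254499 - 1977326743 = 1390927756 multiplications

Standard: 3368254499 multiplications (1499^3). Strassen: 1977326743 multiplications (7^11, after padding to 2048x2048). Strassen reduces 8 recursive multiplications to 7 at each level.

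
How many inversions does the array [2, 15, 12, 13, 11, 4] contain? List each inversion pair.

Finding inversions in [2, 15, 12, 13, 11, 4]:

(1, 2): arr[1]=15 > arr[2]=12
(1, 3): arr[1]=15 > arr[3]=13
(1, 4): arr[1]=15 > arr[4]=11
(1, 5): arr[1]=15 > arr[5]=4
(2, 4): arr[2]=12 > arr[4]=11
(2, 5): arr[2]=12 > arr[5]=4
(3, 4): arr[3]=13 > arr[4]=11
(3, 5): arr[3]=13 > arr[5]=4
(4, 5): arr[4]=11 > arr[5]=4

Total inversions: 9

The array has 9 inversion(s): (1,2), (1,3), (1,4), (1,5), (2,4), (2,5), (3,4), (3,5), (4,5). Each pair (i,j) satisfies i < j and arr[i] > arr[j].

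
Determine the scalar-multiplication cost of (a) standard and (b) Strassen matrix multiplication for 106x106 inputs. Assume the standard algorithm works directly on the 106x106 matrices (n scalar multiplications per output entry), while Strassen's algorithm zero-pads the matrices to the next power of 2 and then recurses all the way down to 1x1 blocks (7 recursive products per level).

Matrix multiplication for 106x106 matrices:

Strassen's algorithm requires power-of-2 dimensions. Pad 106x106 to 128x128 (next power of 2).

Standard algorithm: 106^3 = 1191016 multiplications
Strassen's algorithm: 7^(log2(128)) = 7^7 = 823543 multiplications
Savings: 1191016 - 823543 = 367473 multiplications

Standard: 1191016 multiplications (106^3). Strassen: 823543 multiplications (7^7, after padding to 128x128). Strassen reduces 8 recursive multiplications to 7 at each level.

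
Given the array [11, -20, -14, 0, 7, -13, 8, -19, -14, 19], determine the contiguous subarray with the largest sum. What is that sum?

Using Kadane's algorithm on [11, -20, -14, 0, 7, -13, 8, -19, -14, 19]:

Scanning through the array:
Position 1 (value -20): max_ending_here = -9, max_so_far = 11
Position 2 (value -14): max_ending_here = -14, max_so_far = 11
Position 3 (value 0): max_ending_here = 0, max_so_far = 11
Position 4 (value 7): max_ending_here = 7, max_so_far = 11
Position 5 (value -13): max_ending_here = -6, max_so_far = 11
Position 6 (value 8): max_ending_here = 8, max_so_far = 11
Position 7 (value -19): max_ending_here = -11, max_so_far = 11
Position 8 (value -14): max_ending_here = -14, max_so_far = 11
Position 9 (value 19): max_ending_here = 19, max_so_far = 19

Maximum subarray: [19]
Maximum sum: 19

The maximum subarray is [19] with sum 19. This subarray runs from index 9 to index 9.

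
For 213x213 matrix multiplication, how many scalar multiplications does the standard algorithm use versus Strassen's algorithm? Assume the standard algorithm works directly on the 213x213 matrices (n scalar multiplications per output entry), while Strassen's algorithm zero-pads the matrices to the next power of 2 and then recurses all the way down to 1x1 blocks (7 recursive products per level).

Matrix multiplication for 213x213 matrices:

Strassen's algorithm requires power-of-2 dimensions. Pad 213x213 to 256x256 (next power of 2).

Standard algorithm: 213^3 = 9663597 multiplications
Strassen's algorithm: 7^(log2(256)) = 7^8 = 5764801 multiplications
Savings: 9663597 - 5764801 = 3898796 multiplications

Standard: 9663597 multiplications (213^3). Strassen: 5764801 multiplications (7^8, after padding to 256x256). Strassen reduces 8 recursive multiplications to 7 at each level.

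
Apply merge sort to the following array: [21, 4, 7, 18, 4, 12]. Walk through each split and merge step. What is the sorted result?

Merge sort trace:

Split: [21, 4, 7, 18, 4, 12] -> [21, 4, 7] and [18, 4, 12]
  Split: [21, 4, 7] -> [21] and [4, 7]
    Split: [4, 7] -> [4] and [7]
    Merge: [4] + [7] -> [4, 7]
  Merge: [21] + [4, 7] -> [4, 7, 21]
  Split: [18, 4, 12] -> [18] and [4, 12]
    Split: [4, 12] -> [4] and [12]
    Merge: [4] + [12] -> [4, 12]
  Merge: [18] + [4, 12] -> [4, 12, 18]
Merge: [4, 7, 21] + [4, 12, 18] -> [4, 4, 7, 12, 18, 21]

Final sorted array: [4, 4, 7, 12, 18, 21]

The merge sort proceeds by recursively splitting the array and merging sorted halves.
After all merges, the sorted array is [4, 4, 7, 12, 18, 21].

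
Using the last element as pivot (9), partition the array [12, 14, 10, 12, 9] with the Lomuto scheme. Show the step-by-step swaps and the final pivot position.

Lomuto partition with pivot = 9:

Initial array: [12, 14, 10, 12, 9]

arr[0]=12 > 9: no swap
arr[1]=14 > 9: no swap
arr[2]=10 > 9: no swap
arr[3]=12 > 9: no swap

Place pivot at position 0: [9, 14, 10, 12, 12]
Pivot position: 0

After partitioning with pivot 9, the array becomes [9, 14, 10, 12, 12]. The pivot is placed at index 0. All elements to the left of the pivot are <= 9, and all elements to the right are > 9.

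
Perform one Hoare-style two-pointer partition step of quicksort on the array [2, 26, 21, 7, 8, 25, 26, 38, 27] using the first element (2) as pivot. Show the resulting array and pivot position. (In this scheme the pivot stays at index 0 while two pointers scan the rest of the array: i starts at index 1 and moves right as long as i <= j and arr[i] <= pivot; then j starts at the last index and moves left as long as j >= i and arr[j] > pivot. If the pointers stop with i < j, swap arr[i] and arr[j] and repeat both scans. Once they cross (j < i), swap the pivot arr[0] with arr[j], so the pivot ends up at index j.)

Hoare-style two-pointer partition with pivot = 2:

Initial array: [2, 26, 21, 7, 8, 25, 26, 38, 27]

Pointers start at i = 1, j = 8.
i ends at 1, j ends at 0: the pointers have crossed (j < i), so scanning stops.

j = 0, so swapping arr[0] with arr[j] leaves the pivot at position 0: [2, 26, 21, 7, 8, 25, 26, 38, 27]
Pivot position: 0

After partitioning with pivot 2, the array becomes [2, 26, 21, 7, 8, 25, 26, 38, 27]. The pivot is placed at index 0. All elements to the left of the pivot are <= 2, and all elements to the right are > 2.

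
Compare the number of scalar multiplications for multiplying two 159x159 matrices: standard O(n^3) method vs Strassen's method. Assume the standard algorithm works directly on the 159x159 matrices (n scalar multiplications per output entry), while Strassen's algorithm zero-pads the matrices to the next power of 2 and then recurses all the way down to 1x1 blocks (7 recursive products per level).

Matrix multiplication for 159x159 matrices:

Strassen's algorithm requires power-of-2 dimensions. Pad 159x159 to 256x256 (next power of 2).

Standard algorithm: 159^3 = 4019679 multiplications
Strassen's algorithm: 7^(log2(256)) = 7^8 = 5764801 multiplications
Difference: 4019679 - 5764801 = -1745122 (Strassen uses MORE here due to padding overhead — for small or just-over-power-of-2 n, padding can outweigh the per-level savings)

Standard: 4019679 multiplications (159^3). Strassen: 5764801 multiplications (7^8, after padding to 256x256). Strassen reduces 8 recursive multiplications to 7 at each level.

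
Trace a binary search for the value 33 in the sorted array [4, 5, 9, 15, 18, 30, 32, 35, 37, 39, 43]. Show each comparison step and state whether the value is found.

Binary search for 33 in [4, 5, 9, 15, 18, 30, 32, 35, 37, 39, 43]:

lo=0, hi=10, mid=5, arr[mid]=30 -> 30 < 33, search right half
lo=6, hi=10, mid=8, arr[mid]=37 -> 37 > 33, search left half
lo=6, hi=7, mid=6, arr[mid]=32 -> 32 < 33, search right half
lo=7, hi=7, mid=7, arr[mid]=35 -> 35 > 33, search left half
lo=7 > hi=6, target 33 not found

Binary search determines that 33 is not in the array after 4 comparisons. The search space was exhausted without finding the target.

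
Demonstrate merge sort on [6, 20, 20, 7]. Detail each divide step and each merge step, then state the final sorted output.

Merge sort trace:

Split: [6, 20, 20, 7] -> [6, 20] and [20, 7]
  Split: [6, 20] -> [6] and [20]
  Merge: [6] + [20] -> [6, 20]
  Split: [20, 7] -> [20] and [7]
  Merge: [20] + [7] -> [7, 20]
Merge: [6, 20] + [7, 20] -> [6, 7, 20, 20]

Final sorted array: [6, 7, 20, 20]

The merge sort proceeds by recursively splitting the array and merging sorted halves.
After all merges, the sorted array is [6, 7, 20, 20].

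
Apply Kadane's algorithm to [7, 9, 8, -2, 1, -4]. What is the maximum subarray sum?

Using Kadane's algorithm on [7, 9, 8, -2, 1, -4]:

Scanning through the array:
Position 1 (value 9): max_ending_here = 16, max_so_far = 16
Position 2 (value 8): max_ending_here = 24, max_so_far = 24
Position 3 (value -2): max_ending_here = 22, max_so_far = 24
Position 4 (value 1): max_ending_here = 23, max_so_far = 24
Position 5 (value -4): max_ending_here = 19, max_so_far = 24

Maximum subarray: [7, 9, 8]
Maximum sum: 24

The maximum subarray is [7, 9, 8] with sum 24. This subarray runs from index 0 to index 2.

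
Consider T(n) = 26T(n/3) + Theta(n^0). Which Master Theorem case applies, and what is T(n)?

Master Theorem for T(n) = 26T(n/3) + O(n^0):

a = 26, b = 3, c = 0
log_b(a) = log_3(26) = 2.9656

Case 1: c = 0 < log_3(26) = 2.9656
T(n) = O(n^(log_3 26))

For T(n) = 26T(n/3) + O(n^0): log_3(26) = 2.9656. This is Case 1 of the Master Theorem (c < log_b(a), work dominated by leaves), giving O(n^(log_3 26)).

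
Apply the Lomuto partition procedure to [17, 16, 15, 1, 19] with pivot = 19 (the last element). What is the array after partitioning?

Lomuto partition with pivot = 19:

Initial array: [17, 16, 15, 1, 19]

arr[0]=17 <= 19: swap with position 0, array becomes [17, 16, 15, 1, 19]
arr[1]=16 <= 19: swap with position 1, array becomes [17, 16, 15, 1, 19]
arr[2]=15 <= 19: swap with position 2, array becomes [17, 16, 15, 1, 19]
arr[3]=1 <= 19: swap with position 3, array becomes [17, 16, 15, 1, 19]

Place pivot at position 4: [17, 16, 15, 1, 19]
Pivot position: 4

After partitioning with pivot 19, the array becomes [17, 16, 15, 1, 19]. The pivot is placed at index 4. All elements to the left of the pivot are <= 19, and all elements to the right are > 19.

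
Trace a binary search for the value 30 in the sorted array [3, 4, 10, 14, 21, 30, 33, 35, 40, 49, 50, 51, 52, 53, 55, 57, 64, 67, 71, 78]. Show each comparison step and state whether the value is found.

Binary search for 30 in [3, 4, 10, 14, 21, 30, 33, 35, 40, 49, 50, 51, 52, 53, 55, 57, 64, 67, 71, 78]:

lo=0, hi=19, mid=9, arr[mid]=49 -> 49 > 30, search left half
lo=0, hi=8, mid=4, arr[mid]=21 -> 21 < 30, search right half
lo=5, hi=8, mid=6, arr[mid]=33 -> 33 > 30, search left half
lo=5, hi=5, mid=5, arr[mid]=30 -> Found target at index 5!

Binary search finds 30 at index 5 after 4 comparisons. The search repeatedly halves the search space by comparing with the middle element.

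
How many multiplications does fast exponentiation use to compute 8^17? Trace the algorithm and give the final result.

Computing 8^17 by squaring (build up from 8^1; each line after the first costs one multiplication):

8^1 = 8
8^2 = (8^1)^2 = 8^2 = 64
8^4 = (8^2)^2 = 64^2 = 4096
8^8 = (8^4)^2 = 4096^2 = 16777216
8^16 = (8^8)^2 = 16777216^2 = 281474976710656
8^17 = 8 * 8^16 = 8 * 281474976710656 = 2251799813685248

Result: 2251799813685248
Multiplications needed: 5 (5 lines after 8^1)

8^17 = 2251799813685248. Using exponentiation by squaring, this requires 5 multiplications. The key idea: if the exponent is even, square the half-power; if odd, multiply by the base once.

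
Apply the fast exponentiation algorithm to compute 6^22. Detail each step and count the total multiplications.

Computing 6^22 by squaring (build up from 6^1; each line after the first costs one multiplication):

6^1 = 6
6^2 = (6^1)^2 = 6^2 = 36
6^4 = (6^2)^2 = 36^2 = 1296
6^5 = 6 * 6^4 = 6 * 1296 = 7776
6^10 = (6^5)^2 = 7776^2 = 60466176
6^11 = 6 * 6^10 = 6 * 60466176 = 362797056
6^22 = (6^11)^2 = 362797056^2 = 131621703842267136

Result: 131621703842267136
Multiplications needed: 6 (6 lines after 6^1)

6^22 = 131621703842267136. Using exponentiation by squaring, this requires 6 multiplications. The key idea: if the exponent is even, square the half-power; if odd, multiply by the base once.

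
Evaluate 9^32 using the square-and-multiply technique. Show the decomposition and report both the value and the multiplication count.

Computing 9^32 by squaring (build up from 9^1; each line after the first costs one multiplication):

9^1 = 9
9^2 = (9^1)^2 = 9^2 = 81
9^4 = (9^2)^2 = 81^2 = 6561
9^8 = (9^4)^2 = 6561^2 = 43046721
9^16 = (9^8)^2 = 43046721^2 = 1853020188851841
9^32 = (9^16)^2 = 1853020188851841^2 = 3433683820292512484657849089281

Result: 3433683820292512484657849089281
Multiplications needed: 5 (5 lines after 9^1)

9^32 = 3433683820292512484657849089281. Using exponentiation by squaring, this requires 5 multiplications. The key idea: if the exponent is even, square the half-power; if odd, multiply by the base once.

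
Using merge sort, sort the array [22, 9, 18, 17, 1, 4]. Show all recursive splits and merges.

Merge sort trace:

Split: [22, 9, 18, 17, 1, 4] -> [22, 9, 18] and [17, 1, 4]
  Split: [22, 9, 18] -> [22] and [9, 18]
    Split: [9, 18] -> [9] and [18]
    Merge: [9] + [18] -> [9, 18]
  Merge: [22] + [9, 18] -> [9, 18, 22]
  Split: [17, 1, 4] -> [17] and [1, 4]
    Split: [1, 4] -> [1] and [4]
    Merge: [1] + [4] -> [1, 4]
  Merge: [17] + [1, 4] -> [1, 4, 17]
Merge: [9, 18, 22] + [1, 4, 17] -> [1, 4, 9, 17, 18, 22]

Final sorted array: [1, 4, 9, 17, 18, 22]

The merge sort proceeds by recursively splitting the array and merging sorted halves.
After all merges, the sorted array is [1, 4, 9, 17, 18, 22].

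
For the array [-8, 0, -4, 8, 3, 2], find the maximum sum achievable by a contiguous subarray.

Using Kadane's algorithm on [-8, 0, -4, 8, 3, 2]:

Scanning through the array:
Position 1 (value 0): max_ending_here = 0, max_so_far = 0
Position 2 (value -4): max_ending_here = -4, max_so_far = 0
Position 3 (value 8): max_ending_here = 8, max_so_far = 8
Position 4 (value 3): max_ending_here = 11, max_so_far = 11
Position 5 (value 2): max_ending_here = 13, max_so_far = 13

Maximum subarray: [8, 3, 2]
Maximum sum: 13

The maximum subarray is [8, 3, 2] with sum 13. This subarray runs from index 3 to index 5.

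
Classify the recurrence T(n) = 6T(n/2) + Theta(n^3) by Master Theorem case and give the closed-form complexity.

Master Theorem for T(n) = 6T(n/2) + O(n^3):

a = 6, b = 2, c = 3
log_b(a) = log_2(6) = 2.5850

Case 3: c = 3 > log_2(6) = 2.5850
T(n) = O(n^3) = O(n^3)

For T(n) = 6T(n/2) + O(n^3): log_2(6) = 2.5850. This is Case 3 of the Master Theorem (c > log_b(a), work dominated by root), giving O(n^3).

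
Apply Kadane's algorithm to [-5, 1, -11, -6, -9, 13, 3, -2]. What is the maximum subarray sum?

Using Kadane's algorithm on [-5, 1, -11, -6, -9, 13, 3, -2]:

Scanning through the array:
Position 1 (value 1): max_ending_here = 1, max_so_far = 1
Position 2 (value -11): max_ending_here = -10, max_so_far = 1
Position 3 (value -6): max_ending_here = -6, max_so_far = 1
Position 4 (value -9): max_ending_here = -9, max_so_far = 1
Position 5 (value 13): max_ending_here = 13, max_so_far = 13
Position 6 (value 3): max_ending_here = 16, max_so_far = 16
Position 7 (value -2): max_ending_here = 14, max_so_far = 16

Maximum subarray: [13, 3]
Maximum sum: 16

The maximum subarray is [13, 3] with sum 16. This subarray runs from index 5 to index 6.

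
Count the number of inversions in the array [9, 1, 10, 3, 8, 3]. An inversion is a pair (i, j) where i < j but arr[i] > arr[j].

Finding inversions in [9, 1, 10, 3, 8, 3]:

(0, 1): arr[0]=9 > arr[1]=1
(0, 3): arr[0]=9 > arr[3]=3
(0, 4): arr[0]=9 > arr[4]=8
(0, 5): arr[0]=9 > arr[5]=3
(2, 3): arr[2]=10 > arr[3]=3
(2, 4): arr[2]=10 > arr[4]=8
(2, 5): arr[2]=10 > arr[5]=3
(4, 5): arr[4]=8 > arr[5]=3

Total inversions: 8

The array has 8 inversion(s): (0,1), (0,3), (0,4), (0,5), (2,3), (2,4), (2,5), (4,5). Each pair (i,j) satisfies i < j and arr[i] > arr[j].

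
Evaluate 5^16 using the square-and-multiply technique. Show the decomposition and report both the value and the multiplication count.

Computing 5^16 by squaring (build up from 5^1; each line after the first costs one multiplication):

5^1 = 5
5^2 = (5^1)^2 = 5^2 = 25
5^4 = (5^2)^2 = 25^2 = 625
5^8 = (5^4)^2 = 625^2 = 390625
5^16 = (5^8)^2 = 390625^2 = 152587890625

Result: 152587890625
Multiplications needed: 4 (4 lines after 5^1)

5^16 = 152587890625. Using exponentiation by squaring, this requires 4 multiplications. The key idea: if the exponent is even, square the half-power; if odd, multiply by the base once.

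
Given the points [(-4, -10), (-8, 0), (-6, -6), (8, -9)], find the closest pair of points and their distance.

Computing all pairwise distances among 4 points:

d((-4, -10), (-8, 0)) = 10.7703
d((-4, -10), (-6, -6)) = 4.4721 <-- minimum
d((-4, -10), (8, -9)) = 12.0416
d((-8, 0), (-6, -6)) = 6.3246
d((-8, 0), (8, -9)) = 18.3576
d((-6, -6), (8, -9)) = 14.3178

Closest pair: (-4, -10) and (-6, -6) with distance 4.4721

The closest pair is (-4, -10) and (-6, -6) with Euclidean distance 4.4721. For 4 points, brute-force pairwise comparison is shown above. For large n, the divide-and-conquer algorithm (sort by x, recurse on halves, check the dividing strip) achieves O(n log n).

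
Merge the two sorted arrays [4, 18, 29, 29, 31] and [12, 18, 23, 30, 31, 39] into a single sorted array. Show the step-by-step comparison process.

Merging process:

Compare 4 vs 12: take 4 from left. Merged: [4]
Compare 18 vs 12: take 12 from right. Merged: [4, 12]
Compare 18 vs 18: take 18 from left. Merged: [4, 12, 18]
Compare 29 vs 18: take 18 from right. Merged: [4, 12, 18, 18]
Compare 29 vs 23: take 23 from right. Merged: [4, 12, 18, 18, 23]
Compare 29 vs 30: take 29 from left. Merged: [4, 12, 18, 18, 23, 29]
Compare 29 vs 30: take 29 from left. Merged: [4, 12, 18, 18, 23, 29, 29]
Compare 31 vs 30: take 30 from right. Merged: [4, 12, 18, 18, 23, 29, 29, 30]
Compare 31 vs 31: take 31 from left. Merged: [4, 12, 18, 18, 23, 29, 29, 30, 31]
Append remaining from right: [31, 39]. Merged: [4, 12, 18, 18, 23, 29, 29, 30, 31, 31, 39]

Final merged array: [4, 12, 18, 18, 23, 29, 29, 30, 31, 31, 39]
Total comparisons: 9

The merged array is [4, 12, 18, 18, 23, 29, 29, 30, 31, 31, 39], requiring 9 comparisons. The merge step runs in O(n) time where n is the total number of elements.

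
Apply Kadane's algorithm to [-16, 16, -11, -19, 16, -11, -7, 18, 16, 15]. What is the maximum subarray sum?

Using Kadane's algorithm on [-16, 16, -11, -19, 16, -11, -7, 18, 16, 15]:

Scanning through the array:
Position 1 (value 16): max_ending_here = 16, max_so_far = 16
Position 2 (value -11): max_ending_here = 5, max_so_far = 16
Position 3 (value -19): max_ending_here = -14, max_so_far = 16
Position 4 (value 16): max_ending_here = 16, max_so_far = 16
Position 5 (value -11): max_ending_here = 5, max_so_far = 16
Position 6 (value -7): max_ending_here = -2, max_so_far = 16
Position 7 (value 18): max_ending_here = 18, max_so_far = 18
Position 8 (value 16): max_ending_here = 34, max_so_far = 34
Position 9 (value 15): max_ending_here = 49, max_so_far = 49

Maximum subarray: [18, 16, 15]
Maximum sum: 49

The maximum subarray is [18, 16, 15] with sum 49. This subarray runs from index 7 to index 9.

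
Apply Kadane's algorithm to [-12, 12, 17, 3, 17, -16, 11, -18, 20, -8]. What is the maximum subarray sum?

Using Kadane's algorithm on [-12, 12, 17, 3, 17, -16, 11, -18, 20, -8]:

Scanning through the array:
Position 1 (value 12): max_ending_here = 12, max_so_far = 12
Position 2 (value 17): max_ending_here = 29, max_so_far = 29
Position 3 (value 3): max_ending_here = 32, max_so_far = 32
Position 4 (value 17): max_ending_here = 49, max_so_far = 49
Position 5 (value -16): max_ending_here = 33, max_so_far = 49
Position 6 (value 11): max_ending_here = 44, max_so_far = 49
Position 7 (value -18): max_ending_here = 26, max_so_far = 49
Position 8 (value 20): max_ending_here = 46, max_so_far = 49
Position 9 (value -8): max_ending_here = 38, max_so_far = 49

Maximum subarray: [12, 17, 3, 17]
Maximum sum: 49

The maximum subarray is [12, 17, 3, 17] with sum 49. This subarray runs from index 1 to index 4.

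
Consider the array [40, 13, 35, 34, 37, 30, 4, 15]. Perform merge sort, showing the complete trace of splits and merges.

Merge sort trace:

Split: [40, 13, 35, 34, 37, 30, 4, 15] -> [40, 13, 35, 34] and [37, 30, 4, 15]
  Split: [40, 13, 35, 34] -> [40, 13] and [35, 34]
    Split: [40, 13] -> [40] and [13]
    Merge: [40] + [13] -> [13, 40]
    Split: [35, 34] -> [35] and [34]
    Merge: [35] + [34] -> [34, 35]
  Merge: [13, 40] + [34, 35] -> [13, 34, 35, 40]
  Split: [37, 30, 4, 15] -> [37, 30] and [4, 15]
    Split: [37, 30] -> [37] and [30]
    Merge: [37] + [30] -> [30, 37]
    Split: [4, 15] -> [4] and [15]
    Merge: [4] + [15] -> [4, 15]
  Merge: [30, 37] + [4, 15] -> [4, 15, 30, 37]
Merge: [13, 34, 35, 40] + [4, 15, 30, 37] -> [4, 13, 15, 30, 34, 35, 37, 40]

Final sorted array: [4, 13, 15, 30, 34, 35, 37, 40]

The merge sort proceeds by recursively splitting the array and merging sorted halves.
After all merges, the sorted array is [4, 13, 15, 30, 34, 35, 37, 40].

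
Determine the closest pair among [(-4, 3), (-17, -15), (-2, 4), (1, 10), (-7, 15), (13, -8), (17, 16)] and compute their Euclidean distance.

Computing all pairwise distances among 7 points:

d((-4, 3), (-17, -15)) = 22.2036
d((-4, 3), (-2, 4)) = 2.2361 <-- minimum
d((-4, 3), (1, 10)) = 8.6023
d((-4, 3), (-7, 15)) = 12.3693
d((-4, 3), (13, -8)) = 20.2485
d((-4, 3), (17, 16)) = 24.6982
d((-17, -15), (-2, 4)) = 24.2074
d((-17, -15), (1, 10)) = 30.8058
d((-17, -15), (-7, 15)) = 31.6228
d((-17, -15), (13, -8)) = 30.8058
d((-17, -15), (17, 16)) = 46.0109
d((-2, 4), (1, 10)) = 6.7082
d((-2, 4), (-7, 15)) = 12.083
d((-2, 4), (13, -8)) = 19.2094
d((-2, 4), (17, 16)) = 22.4722
d((1, 10), (-7, 15)) = 9.434
d((1, 10), (13, -8)) = 21.6333
d((1, 10), (17, 16)) = 17.088
d((-7, 15), (13, -8)) = 30.4795
d((-7, 15), (17, 16)) = 24.0208
d((13, -8), (17, 16)) = 24.3311

Closest pair: (-4, 3) and (-2, 4) with distance 2.2361

The closest pair is (-4, 3) and (-2, 4) with Euclidean distance 2.2361. For 7 points, brute-force pairwise comparison is shown above. For large n, the divide-and-conquer algorithm (sort by x, recurse on halves, check the dividing strip) achieves O(n log n).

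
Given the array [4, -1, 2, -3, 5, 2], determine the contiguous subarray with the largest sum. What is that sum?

Using Kadane's algorithm on [4, -1, 2, -3, 5, 2]:

Scanning through the array:
Position 1 (value -1): max_ending_here = 3, max_so_far = 4
Position 2 (value 2): max_ending_here = 5, max_so_far = 5
Position 3 (value -3): max_ending_here = 2, max_so_far = 5
Position 4 (value 5): max_ending_here = 7, max_so_far = 7
Position 5 (value 2): max_ending_here = 9, max_so_far = 9

Maximum subarray: [4, -1, 2, -3, 5, 2]
Maximum sum: 9

The maximum subarray is [4, -1, 2, -3, 5, 2] with sum 9. This subarray runs from index 0 to index 5.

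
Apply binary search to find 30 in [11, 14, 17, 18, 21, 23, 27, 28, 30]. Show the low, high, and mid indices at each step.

Binary search for 30 in [11, 14, 17, 18, 21, 23, 27, 28, 30]:

lo=0, hi=8, mid=4, arr[mid]=21 -> 21 < 30, search right half
lo=5, hi=8, mid=6, arr[mid]=27 -> 27 < 30, search right half
lo=7, hi=8, mid=7, arr[mid]=28 -> 28 < 30, search right half
lo=8, hi=8, mid=8, arr[mid]=30 -> Found target at index 8!

Binary search finds 30 at index 8 after 4 comparisons. The search repeatedly halves the search space by comparing with the middle element.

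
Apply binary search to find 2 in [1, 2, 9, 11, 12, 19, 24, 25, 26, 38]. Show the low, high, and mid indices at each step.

Binary search for 2 in [1, 2, 9, 11, 12, 19, 24, 25, 26, 38]:

lo=0, hi=9, mid=4, arr[mid]=12 -> 12 > 2, search left half
lo=0, hi=3, mid=1, arr[mid]=2 -> Found target at index 1!

Binary search finds 2 at index 1 after 2 comparisons. The search repeatedly halves the search space by comparing with the middle element.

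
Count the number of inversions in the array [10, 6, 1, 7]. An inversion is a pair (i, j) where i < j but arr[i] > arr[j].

Finding inversions in [10, 6, 1, 7]:

(0, 1): arr[0]=10 > arr[1]=6
(0, 2): arr[0]=10 > arr[2]=1
(0, 3): arr[0]=10 > arr[3]=7
(1, 2): arr[1]=6 > arr[2]=1

Total inversions: 4

The array has 4 inversion(s): (0,1), (0,2), (0,3), (1,2). Each pair (i,j) satisfies i < j and arr[i] > arr[j].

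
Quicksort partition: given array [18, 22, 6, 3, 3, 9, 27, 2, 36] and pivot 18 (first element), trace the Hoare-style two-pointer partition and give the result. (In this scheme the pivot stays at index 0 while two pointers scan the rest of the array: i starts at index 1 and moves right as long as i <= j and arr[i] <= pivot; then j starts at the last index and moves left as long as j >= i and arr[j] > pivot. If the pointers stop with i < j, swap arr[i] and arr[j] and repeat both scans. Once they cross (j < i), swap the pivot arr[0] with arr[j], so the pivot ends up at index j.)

Hoare-style two-pointer partition with pivot = 18:

Initial array: [18, 22, 6, 3, 3, 9, 27, 2, 36]

Pointers start at i = 1, j = 8.
i stops at index 1 (arr[1]=22 > 18), j stops at index 7 (arr[7]=2 <= 18): swap arr[1] and arr[7], array becomes [18, 2, 6, 3, 3, 9, 27, 22, 36]
i ends at 6, j ends at 5: the pointers have crossed (j < i), so scanning stops.

Swap pivot arr[0] with arr[5] to place pivot at position 5: [9, 2, 6, 3, 3, 18, 27, 22, 36]
Pivot position: 5

After partitioning with pivot 18, the array becomes [9, 2, 6, 3, 3, 18, 27, 22, 36]. The pivot is placed at index 5. All elements to the left of the pivot are <= 18, and all elements to the right are > 18.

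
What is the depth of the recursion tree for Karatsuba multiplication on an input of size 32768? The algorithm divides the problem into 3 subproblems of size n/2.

For divide and conquer with division factor 2:

Problem sizes at each level:
Level 0: 32768
Level 1: 16384
Level 2: 8192
Level 3: 4096
Level 4: 2048
Level 5: 1024
Level 6: 512
Level 7: 256
Level 8: 128
Level 9: 64
Level 10: 32
Level 11: 16
Level 12: 8
Level 13: 4
Level 14: 2
Level 15: 1

The root is level 0 and the size-1 base case is level 15 (the tree spans levels 0 through 15, i.e. 16 levels counting the root), so the depth is the number of divisions: log_2(32768) = 15

The recursion tree depth is log_2(32768) = 15. At each level, the problem size is divided by 2, so it takes 15 divisions to reduce to a base case of size 1. The algorithm makes 3 recursive calls at each level.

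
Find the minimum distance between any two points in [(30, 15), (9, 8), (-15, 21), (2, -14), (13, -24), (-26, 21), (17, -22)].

Computing all pairwise distances among 7 points:

d((30, 15), (9, 8)) = 22.1359
d((30, 15), (-15, 21)) = 45.3982
d((30, 15), (2, -14)) = 40.3113
d((30, 15), (13, -24)) = 42.5441
d((30, 15), (-26, 21)) = 56.3205
d((30, 15), (17, -22)) = 39.2173
d((9, 8), (-15, 21)) = 27.2947
d((9, 8), (2, -14)) = 23.0868
d((9, 8), (13, -24)) = 32.249
d((9, 8), (-26, 21)) = 37.3363
d((9, 8), (17, -22)) = 31.0483
d((-15, 21), (2, -14)) = 38.9102
d((-15, 21), (13, -24)) = 53.0
d((-15, 21), (-26, 21)) = 11.0
d((-15, 21), (17, -22)) = 53.6004
d((2, -14), (13, -24)) = 14.8661
d((2, -14), (-26, 21)) = 44.8219
d((2, -14), (17, -22)) = 17.0
d((13, -24), (-26, 21)) = 59.5483
d((13, -24), (17, -22)) = 4.4721 <-- minimum
d((-26, 21), (17, -22)) = 60.8112

Closest pair: (13, -24) and (17, -22) with distance 4.4721

The closest pair is (13, -24) and (17, -22) with Euclidean distance 4.4721. For 7 points, brute-force pairwise comparison is shown above. For large n, the divide-and-conquer algorithm (sort by x, recurse on halves, check the dividing strip) achieves O(n log n).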